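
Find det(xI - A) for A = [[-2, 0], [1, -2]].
xI - A = [[x + 2, 0], [-1, x + 2]].

Expanding det(xI - A) along the first row:
det(xI - A) = + (x + 2)·det([[x + 2]]) - (0)·det([[-1]]).

Evaluating gives χ_A(x) = x^2 + 4x + 4 = (x + 2)^2.

χ_A(x) = (x + 2)^2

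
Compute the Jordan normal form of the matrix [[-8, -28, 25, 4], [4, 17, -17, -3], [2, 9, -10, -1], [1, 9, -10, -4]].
The characteristic polynomial is det(xI - A) = (x - 1)(x + 2)^3, so the eigenvalues are -2 (algebraic multiplicity 3), 1 (algebraic multiplicity 1).

For λ = -2: rank(A + 2I) = 3, rank((A + 2I)^2) = 2, rank((A + 2I)^3) = 1. The eigenspace has dimension 4 - 3 = 1, so there is 1 Jordan block; the rank sequence gives block sizes [3].

For λ = 1: algebraic multiplicity 1 gives one 1×1 block.

Assembling the blocks gives the Jordan form J above.

J = [[-2, 1, 0, 0], [0, -2, 1, 0], [0, 0, -2, 0], [0, 0, 0, 1]]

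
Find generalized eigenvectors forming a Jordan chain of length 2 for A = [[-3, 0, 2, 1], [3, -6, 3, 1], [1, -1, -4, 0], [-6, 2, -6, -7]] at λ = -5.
We seek v_1 ∈ ker((A + 5I)^2) \ ker(A + 5I), then set v_{i+1} = (A + 5I) v_i.

One such chain is v_1 = [[1, 1, -1, 0]]^T, v_2 = [[0, -1, -1, 2]]^T. Check: (A + 5I) v_2 = [[0, 0, 0, 0]]^T = 0.

v_1 = [[1, 1, -1, 0]]^T, v_2 = [[0, -1, -1, 2]]^T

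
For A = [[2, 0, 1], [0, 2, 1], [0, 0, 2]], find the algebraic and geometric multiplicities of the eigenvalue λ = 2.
algebraic multiplicity 3, geometric multiplicity 2

The characteristic polynomial is (x - 2)^3, so the factor x - 2 appears with exponent 3: the algebraic multiplicity is 3.

rank(A - 2I) = 1, so the eigenspace has dimension 3 - 1 = 2: the geometric multiplicity is 2.

Since 2 < 3, A is not diagonalizable.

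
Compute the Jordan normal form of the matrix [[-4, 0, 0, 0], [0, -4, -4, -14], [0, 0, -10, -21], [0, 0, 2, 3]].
The characteristic polynomial is det(xI - A) = (x + 3)(x + 4)^3, so the eigenvalues are -4 (algebraic multiplicity 3), -3 (algebraic multiplicity 1).

For λ = -4: rank(A + 4I) = 1. The eigenspace has dimension 4 - 1 = 3, so there are 3 Jordan blocks; the rank sequence gives block sizes [1, 1, 1].

For λ = -3: algebraic multiplicity 1 gives one 1×1 block.

Assembling the blocks gives the Jordan form J above.

J = [[-4, 0, 0, 0], [0, -4, 0, 0], [0, 0, -4, 0], [0, 0, 0, -3]]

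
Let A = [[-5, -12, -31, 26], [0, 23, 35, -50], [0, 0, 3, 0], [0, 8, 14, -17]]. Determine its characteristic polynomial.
xI - A = [[x + 5, 12, 31, -26], [0, x - 23, -35, 50], [0, 0, x - 3, 0], [0, -8, -14, x + 17]].

Expanding det(xI - A) along the first row:
det(xI - A) = + (x + 5)·det([[x - 23, -35, 50], [0, x - 3, 0], [-8, -14, x + 17]]) - (12)·det([[0, -35, 50], [0, x - 3, 0], [0, -14, x + 17]]) + (31)·det([[0, x - 23, 50], [0, 0, 0], [0, -8, x + 17]]) - (-26)·det([[0, x - 23, -35], [0, 0, x - 3], [0, -8, -14]]).

Evaluating gives χ_A(x) = x^4 - 4x^3 - 18x^2 + 108x - 135 = (x - 3)^3(x + 5).

χ_A(x) = (x - 3)^3(x + 5)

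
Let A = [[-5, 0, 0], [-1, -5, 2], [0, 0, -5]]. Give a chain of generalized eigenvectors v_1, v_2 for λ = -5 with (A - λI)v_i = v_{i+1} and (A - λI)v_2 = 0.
We seek v_1 ∈ ker((A + 5I)^2) \ ker(A + 5I), then set v_{i+1} = (A + 5I) v_i.

One such chain is v_1 = [[1, 2, 0]]^T, v_2 = [[0, -1, 0]]^T. Check: (A + 5I) v_2 = [[0, 0, 0]]^T = 0.

v_1 = [[1, 2, 0]]^T, v_2 = [[0, -1, 0]]^T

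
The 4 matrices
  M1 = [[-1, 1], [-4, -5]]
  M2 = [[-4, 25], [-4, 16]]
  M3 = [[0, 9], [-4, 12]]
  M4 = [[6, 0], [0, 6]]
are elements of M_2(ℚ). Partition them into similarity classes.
3 classes: {M1}, {M2, M3}, {M4}

Characteristic polynomials: χ_{M1} = (x + 3)^2, χ_{M2} = (x - 6)^2, χ_{M3} = (x - 6)^2, χ_{M4} = (x - 6)^2.

{M1}: invariant factors (x + 3)^2.

{M2, M3}: invariant factors (x - 6)^2.

{M4}: invariant factors x - 6, x - 6.

Matrices are similar if and only if their invariant-factor lists agree; the partition into similarity classes is {M1}, {M2, M3}, {M4}.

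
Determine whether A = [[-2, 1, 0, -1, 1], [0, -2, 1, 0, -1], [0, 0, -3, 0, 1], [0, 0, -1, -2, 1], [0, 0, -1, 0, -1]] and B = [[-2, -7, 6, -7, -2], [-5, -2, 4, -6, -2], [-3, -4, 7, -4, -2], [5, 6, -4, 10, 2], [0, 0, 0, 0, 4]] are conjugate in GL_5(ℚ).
trace(A) = -10 but trace(B) = 17. The trace is a similarity invariant, so A and B are not similar.

No.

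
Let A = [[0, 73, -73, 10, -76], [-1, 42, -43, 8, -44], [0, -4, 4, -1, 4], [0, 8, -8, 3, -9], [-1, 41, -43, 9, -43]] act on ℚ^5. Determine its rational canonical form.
The invariant factors of A (the non-unit diagonal entries of the Smith normal form of xI - A over ℚ[x]) are (x - 3)^2(x^3 + 5), each dividing the next. The characteristic polynomial is their product, (x - 3)^2(x^3 + 5).

The rational canonical form is the block-diagonal matrix of companion matrices C(f_i):
R = [[0, 0, 0, 0, -45], [1, 0, 0, 0, 30], [0, 1, 0, 0, -5], [0, 0, 1, 0, -9], [0, 0, 0, 1, 6]].

Note the characteristic polynomial does not split into linear factors over ℚ, so A has no Jordan form over ℚ; the rational canonical form exists over any field.

R = [[0, 0, 0, 0, -45], [1, 0, 0, 0, 30], [0, 1, 0, 0, -5], [0, 0, 1, 0, -9], [0, 0, 0, 1, 6]]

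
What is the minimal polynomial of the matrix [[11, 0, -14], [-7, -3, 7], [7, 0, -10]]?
The characteristic polynomial factors as (x - 4)(x + 3)^2. The minimal polynomial is ∏(x - λ)^{k_λ} where k_λ is the size of the largest Jordan block at λ.

For λ = -3: rank(A + 3I) = 1, and the largest Jordan block has size 1 (the smallest k with rank((A + 3I)^k) = rank((A + 3I)^(k+1))).
For λ = 4: rank(A - 4I) = 2, and the largest Jordan block has size 1 (the smallest k with rank((A - 4I)^k) = rank((A - 4I)^(k+1))).

So m_A(x) = (x - 4)(x + 3).

m_A(x) = (x - 4)(x + 3)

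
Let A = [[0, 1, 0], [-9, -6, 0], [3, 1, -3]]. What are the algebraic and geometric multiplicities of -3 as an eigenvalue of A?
algebraic multiplicity 3, geometric multiplicity 2

The characteristic polynomial is (x + 3)^3, so the factor x + 3 appears with exponent 3: the algebraic multiplicity is 3.

rank(A + 3I) = 1, so the eigenspace has dimension 3 - 1 = 2: the geometric multiplicity is 2.

Since 2 < 3, A is not diagonalizable.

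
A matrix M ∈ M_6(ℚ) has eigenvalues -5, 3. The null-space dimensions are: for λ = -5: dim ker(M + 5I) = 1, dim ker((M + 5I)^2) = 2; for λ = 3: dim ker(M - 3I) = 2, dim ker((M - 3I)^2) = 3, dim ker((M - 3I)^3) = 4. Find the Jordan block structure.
Jordan blocks: (-5, 2), (3, 3), (3, 1)

λ = -5: successive nullity increments [1, 1] count blocks of size ≥ k; block sizes are [2].
λ = 3: successive nullity increments [2, 1, 1] count blocks of size ≥ k; block sizes are [3, 1].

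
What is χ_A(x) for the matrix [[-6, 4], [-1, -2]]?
xI - A = [[x + 6, -4], [1, x + 2]].

Expanding det(xI - A) along the first row:
det(xI - A) = + (x + 6)·det([[x + 2]]) - (-4)·det([[1]]).

Evaluating gives χ_A(x) = x^2 + 8x + 16 = (x + 4)^2.

χ_A(x) = (x + 4)^2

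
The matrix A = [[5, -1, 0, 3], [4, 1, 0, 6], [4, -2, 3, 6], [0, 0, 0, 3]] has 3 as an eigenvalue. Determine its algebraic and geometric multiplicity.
The characteristic polynomial is (x - 3)^4, so the factor x - 3 appears with exponent 4: the algebraic multiplicity is 4.

rank(A - 3I) = 1, so the eigenspace has dimension 4 - 1 = 3: the geometric multiplicity is 3.

Since 3 < 4, A is not diagonalizable.

algebraic multiplicity 4, geometric multiplicity 3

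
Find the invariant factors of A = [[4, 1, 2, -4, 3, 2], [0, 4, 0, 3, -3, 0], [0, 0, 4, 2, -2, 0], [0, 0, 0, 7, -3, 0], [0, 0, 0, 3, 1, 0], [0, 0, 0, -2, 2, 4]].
The Jordan structure of A has elementary divisors (x - 4)^2, (x - 4)^2, (x - 4), (x - 4). Arranging the block sizes at each eigenvalue in decreasing order and taking row products gives the invariant factors.

Invariant factors (smallest first, each dividing the next): x - 4, x - 4, (x - 4)^2, (x - 4)^2.

Check: the last factor (x - 4)^2 is the minimal polynomial, and the product (x - 4)^6 is the characteristic polynomial.

x - 4, x - 4, (x - 4)^2, (x - 4)^2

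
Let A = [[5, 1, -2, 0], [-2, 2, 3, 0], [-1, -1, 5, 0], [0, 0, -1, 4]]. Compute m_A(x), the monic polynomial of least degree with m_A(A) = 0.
The characteristic polynomial factors as (x - 4)^4. The minimal polynomial is ∏(x - λ)^{k_λ} where k_λ is the size of the largest Jordan block at λ.

For λ = 4: rank(A - 4I) = 2, and the largest Jordan block has size 3 (the smallest k with rank((A - 4I)^k) = rank((A - 4I)^(k+1))).

So m_A(x) = (x - 4)^3.

m_A(x) = (x - 4)^3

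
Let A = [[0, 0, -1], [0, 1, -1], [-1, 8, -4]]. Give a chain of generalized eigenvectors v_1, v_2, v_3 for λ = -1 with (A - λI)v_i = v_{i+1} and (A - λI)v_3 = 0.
We seek v_1 ∈ ker((A + I)^3) \ ker((A + I)^2), then set v_{i+1} = (A + I) v_i.

One such chain is v_1 = [[1, 0, 0]]^T, v_2 = [[1, 0, -1]]^T, v_3 = [[2, 1, 2]]^T. Check: (A + I) v_3 = [[0, 0, 0]]^T = 0.

v_1 = [[1, 0, 0]]^T, v_2 = [[1, 0, -1]]^T, v_3 = [[2, 1, 2]]^T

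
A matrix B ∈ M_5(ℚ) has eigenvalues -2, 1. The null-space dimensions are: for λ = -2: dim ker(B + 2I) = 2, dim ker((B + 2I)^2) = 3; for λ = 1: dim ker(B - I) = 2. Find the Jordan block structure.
λ = -2: successive nullity increments [2, 1] count blocks of size ≥ k; block sizes are [2, 1].
λ = 1: successive nullity increments [2] count blocks of size ≥ k; block sizes are [1, 1].

Jordan blocks: (-2, 2), (-2, 1), (1, 1), (1, 1)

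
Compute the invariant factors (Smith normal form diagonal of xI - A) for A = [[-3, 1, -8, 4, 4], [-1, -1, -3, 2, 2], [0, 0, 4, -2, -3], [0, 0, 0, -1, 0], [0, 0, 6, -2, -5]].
(x - 1)(x + 1)(x + 2)^3

The Jordan structure of A has elementary divisors (x + 2)^3, (x + 1), (x - 1). Arranging the block sizes at each eigenvalue in decreasing order and taking row products gives the invariant factors.

Invariant factors (smallest first, each dividing the next): (x - 1)(x + 1)(x + 2)^3.

Check: the last factor (x - 1)(x + 1)(x + 2)^3 is the minimal polynomial, and the product (x - 1)(x + 1)(x + 2)^3 is the characteristic polynomial.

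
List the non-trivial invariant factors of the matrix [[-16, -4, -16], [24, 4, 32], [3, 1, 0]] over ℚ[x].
The Jordan structure of A has elementary divisors (x + 4)^2, (x + 4). Arranging the block sizes at each eigenvalue in decreasing order and taking row products gives the invariant factors.

Invariant factors (smallest first, each dividing the next): x + 4, (x + 4)^2.

Check: the last factor (x + 4)^2 is the minimal polynomial, and the product (x + 4)^3 is the characteristic polynomial.

x + 4, (x + 4)^2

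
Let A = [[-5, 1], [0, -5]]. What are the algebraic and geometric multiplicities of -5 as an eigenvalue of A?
algebraic multiplicity 2, geometric multiplicity 1

The characteristic polynomial is (x + 5)^2, so the factor x + 5 appears with exponent 2: the algebraic multiplicity is 2.

rank(A + 5I) = 1, so the eigenspace has dimension 2 - 1 = 1: the geometric multiplicity is 1.

Since 1 < 2, A is not diagonalizable.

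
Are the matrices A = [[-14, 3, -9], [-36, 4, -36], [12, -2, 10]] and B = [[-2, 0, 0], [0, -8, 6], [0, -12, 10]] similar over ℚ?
No.

Both have characteristic polynomial (x - 4)(x + 2)^2, but the minimal polynomial of A is (x - 4)(x + 2)^2 while the minimal polynomial of B is (x - 4)(x + 2). The minimal polynomial is a similarity invariant, so A and B are not similar.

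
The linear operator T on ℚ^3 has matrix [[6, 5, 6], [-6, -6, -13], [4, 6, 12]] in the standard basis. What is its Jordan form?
The characteristic polynomial is det(xI - A) = (x - 4)^3, so the eigenvalues are 4 (algebraic multiplicity 3).

For λ = 4: rank(A - 4I) = 2, rank((A - 4I)^2) = 1, rank((A - 4I)^3) = 0. The eigenspace has dimension 3 - 2 = 1, so there is 1 Jordan block; the rank sequence gives block sizes [3].

Assembling the blocks gives the Jordan form J above.

J = [[4, 1, 0], [0, 4, 1], [0, 0, 4]]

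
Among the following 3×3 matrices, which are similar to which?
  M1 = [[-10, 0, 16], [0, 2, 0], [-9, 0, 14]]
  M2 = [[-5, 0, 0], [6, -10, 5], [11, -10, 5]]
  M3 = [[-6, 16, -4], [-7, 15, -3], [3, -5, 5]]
3 classes: {M1}, {M2}, {M3}

Characteristic polynomials: χ_{M1} = (x - 2)^3, χ_{M2} = x(x + 5)^2, χ_{M3} = (x - 6)(x - 4)^2.

{M1}: invariant factors x - 2, (x - 2)^2.

{M2}: invariant factors x(x + 5)^2.

{M3}: invariant factors (x - 6)(x - 4)^2.

Matrices are similar if and only if their invariant-factor lists agree; the partition into similarity classes is {M1}, {M2}, {M3}.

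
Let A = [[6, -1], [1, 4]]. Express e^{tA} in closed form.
e^{tA} = [[(t + 1)*e^{5*t}, -t*e^{5*t}], [t*e^{5*t}, (1 - t)*e^{5*t}]]

A has Jordan form J = [[5, 1], [0, 5]] with A = PJP^{-1}, so e^{tA} = P e^{tJ} P^{-1}.

For a Jordan block J_k(λ), e^{tJ_k(λ)} = e^{λt} · (I + tN + t^2 N^2/2! + ... + t^{k-1} N^{k-1}/(k-1)!) where N is the nilpotent superdiagonal part.

Assembling the blocks and conjugating back gives the entries of e^{tA} as shown above.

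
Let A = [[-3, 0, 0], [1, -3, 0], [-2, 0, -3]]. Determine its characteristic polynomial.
χ_A(x) = (x + 3)^3

xI - A = [[x + 3, 0, 0], [-1, x + 3, 0], [2, 0, x + 3]].

Expanding det(xI - A) along the first row:
det(xI - A) = + (x + 3)·det([[x + 3, 0], [0, x + 3]]) - (0)·det([[-1, 0], [2, x + 3]]) + (0)·det([[-1, x + 3], [2, 0]]).

Evaluating gives χ_A(x) = x^3 + 9x^2 + 27x + 27 = (x + 3)^3.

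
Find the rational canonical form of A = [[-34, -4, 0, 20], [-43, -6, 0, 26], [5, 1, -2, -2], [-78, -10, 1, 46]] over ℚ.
R = [[0, 0, 0, 8], [1, 0, 0, 6], [0, 1, 0, -2], [0, 0, 1, 4]]

The invariant factors of A (the non-unit diagonal entries of the Smith normal form of xI - A over ℚ[x]) are (x - 4)(x^3 + 2x + 2), each dividing the next. The characteristic polynomial is their product, (x - 4)(x^3 + 2x + 2).

The rational canonical form is the block-diagonal matrix of companion matrices C(f_i):
R = [[0, 0, 0, 8], [1, 0, 0, 6], [0, 1, 0, -2], [0, 0, 1, 4]].

Note the characteristic polynomial does not split into linear factors over ℚ, so A has no Jordan form over ℚ; the rational canonical form exists over any field.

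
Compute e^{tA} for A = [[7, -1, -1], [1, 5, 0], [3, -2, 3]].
A has Jordan form J = [[5, 1, 0], [0, 5, 1], [0, 0, 5]] with A = PJP^{-1}, so e^{tA} = P e^{tJ} P^{-1}.

For a Jordan block J_k(λ), e^{tJ_k(λ)} = e^{λt} · (I + tN + t^2 N^2/2! + ... + t^{k-1} N^{k-1}/(k-1)!) where N is the nilpotent superdiagonal part.

Assembling the blocks and conjugating back gives the entries of e^{tA} as shown above.

e^{tA} = [[(2*t + 1)*e^{5*t}, -t*e^{5*t}, -t*e^{5*t}], [t*(t + 1)*e^{5*t}, (2 - t^2)*e^{5*t}/2, -t^2*e^{5*t}/2], [t*(3 - t)*e^{5*t}, t*(t - 4)*e^{5*t}/2, (t^2 - 4*t + 2)*e^{5*t}/2]]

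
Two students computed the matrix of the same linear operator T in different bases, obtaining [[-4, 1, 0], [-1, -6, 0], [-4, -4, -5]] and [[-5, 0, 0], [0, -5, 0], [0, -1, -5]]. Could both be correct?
Yes.

Two matrices over a field are similar if and only if they have the same invariant factors.

Both A and B have characteristic polynomial (x + 5)^3 and minimal polynomial (x + 5)^2. Computing further, both have invariant factors x + 5, (x + 5)^2. Hence A and B are similar.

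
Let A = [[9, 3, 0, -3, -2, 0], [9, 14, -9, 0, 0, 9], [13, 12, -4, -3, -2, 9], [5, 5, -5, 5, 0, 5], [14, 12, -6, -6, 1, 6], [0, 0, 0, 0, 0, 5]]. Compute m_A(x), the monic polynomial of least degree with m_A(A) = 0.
The characteristic polynomial factors as (x - 5)^6. The minimal polynomial is ∏(x - λ)^{k_λ} where k_λ is the size of the largest Jordan block at λ.

For λ = 5: rank(A - 5I) = 2, and the largest Jordan block has size 2 (the smallest k with rank((A - 5I)^k) = rank((A - 5I)^(k+1))).

So m_A(x) = (x - 5)^2.

m_A(x) = (x - 5)^2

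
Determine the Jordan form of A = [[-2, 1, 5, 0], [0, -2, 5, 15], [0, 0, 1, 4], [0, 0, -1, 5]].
J = [[-2, 1, 0, 0], [0, -2, 0, 0], [0, 0, 3, 1], [0, 0, 0, 3]]

The characteristic polynomial is det(xI - A) = (x - 3)^2(x + 2)^2, so the eigenvalues are -2 (algebraic multiplicity 2), 3 (algebraic multiplicity 2).

For λ = -2: rank(A + 2I) = 3, rank((A + 2I)^2) = 2. The eigenspace has dimension 4 - 3 = 1, so there is 1 Jordan block; the rank sequence gives block sizes [2].

For λ = 3: rank(A - 3I) = 3, rank((A - 3I)^2) = 2. The eigenspace has dimension 4 - 3 = 1, so there is 1 Jordan block; the rank sequence gives block sizes [2].

Assembling the blocks gives the Jordan form J above.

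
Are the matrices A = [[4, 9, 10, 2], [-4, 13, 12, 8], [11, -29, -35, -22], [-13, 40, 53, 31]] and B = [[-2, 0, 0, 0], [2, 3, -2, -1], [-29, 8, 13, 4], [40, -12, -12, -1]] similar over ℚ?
Yes.

Two matrices over a field are similar if and only if they have the same invariant factors.

Both A and B have characteristic polynomial (x - 5)^3(x + 2) and minimal polynomial (x - 5)^2(x + 2). Computing further, both have invariant factors x - 5, (x - 5)^2(x + 2). Hence A and B are similar.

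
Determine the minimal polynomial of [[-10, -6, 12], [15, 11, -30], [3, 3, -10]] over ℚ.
m_A(x) = (x + 1)(x + 4)

The characteristic polynomial factors as (x + 1)(x + 4)^2. The minimal polynomial is ∏(x - λ)^{k_λ} where k_λ is the size of the largest Jordan block at λ.

For λ = -4: rank(A + 4I) = 1, and the largest Jordan block has size 1 (the smallest k with rank((A + 4I)^k) = rank((A + 4I)^(k+1))).
For λ = -1: rank(A + I) = 2, and the largest Jordan block has size 1 (the smallest k with rank((A + I)^k) = rank((A + I)^(k+1))).

So m_A(x) = (x + 1)(x + 4).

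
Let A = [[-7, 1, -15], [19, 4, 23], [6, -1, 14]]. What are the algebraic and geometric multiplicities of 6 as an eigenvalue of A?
algebraic multiplicity 2, geometric multiplicity 1

The characteristic polynomial is (x - 6)^2(x + 1), so the factor x - 6 appears with exponent 2: the algebraic multiplicity is 2.

rank(A - 6I) = 2, so the eigenspace has dimension 3 - 2 = 1: the geometric multiplicity is 1.

Since 1 < 2, A is not diagonalizable.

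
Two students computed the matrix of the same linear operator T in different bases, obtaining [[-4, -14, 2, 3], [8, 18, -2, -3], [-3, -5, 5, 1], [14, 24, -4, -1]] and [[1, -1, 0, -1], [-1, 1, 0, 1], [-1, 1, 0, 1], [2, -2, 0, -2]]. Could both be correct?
trace(A) = 18 but trace(B) = 0. The trace is a similarity invariant, so A and B are not similar.

No.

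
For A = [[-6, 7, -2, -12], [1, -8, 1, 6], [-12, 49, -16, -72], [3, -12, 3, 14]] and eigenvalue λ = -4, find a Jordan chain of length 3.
We seek v_1 ∈ ker((A + 4I)^3) \ ker((A + 4I)^2), then set v_{i+1} = (A + 4I) v_i.

One such chain is v_1 = [[1, 0, 0, 0]]^T, v_2 = [[-2, 1, -12, 3]]^T, v_3 = [[-1, 0, 1, 0]]^T. Check: (A + 4I) v_3 = [[0, 0, 0, 0]]^T = 0.

v_1 = [[1, 0, 0, 0]]^T, v_2 = [[-2, 1, -12, 3]]^T, v_3 = [[-1, 0, 1, 0]]^T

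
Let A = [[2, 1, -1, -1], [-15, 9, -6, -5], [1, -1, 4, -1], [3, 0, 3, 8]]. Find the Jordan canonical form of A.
J = [[5, 0, 0, 0], [0, 6, 1, 0], [0, 0, 6, 0], [0, 0, 0, 6]]

The characteristic polynomial is det(xI - A) = (x - 6)^3(x - 5), so the eigenvalues are 5 (algebraic multiplicity 1), 6 (algebraic multiplicity 3).

For λ = 5: algebraic multiplicity 1 gives one 1×1 block.

For λ = 6: rank(A - 6I) = 2, rank((A - 6I)^2) = 1. The eigenspace has dimension 4 - 2 = 2, so there are 2 Jordan blocks; the rank sequence gives block sizes [2, 1].

Assembling the blocks gives the Jordan form J above.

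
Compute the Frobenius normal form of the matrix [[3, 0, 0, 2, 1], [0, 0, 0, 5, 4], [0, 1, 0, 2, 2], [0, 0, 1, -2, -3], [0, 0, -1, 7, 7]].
The invariant factors of A (the non-unit diagonal entries of the Smith normal form of xI - A over ℚ[x]) are x - 3, x(x - 3)(x - 1)^2, each dividing the next. The characteristic polynomial is their product, x(x - 3)^2(x - 1)^2.

The rational canonical form is the block-diagonal matrix of companion matrices C(f_i):
R = [[3, 0, 0, 0, 0], [0, 0, 0, 0, 0], [0, 1, 0, 0, 3], [0, 0, 1, 0, -7], [0, 0, 0, 1, 5]].

R = [[3, 0, 0, 0, 0], [0, 0, 0, 0, 0], [0, 1, 0, 0, 3], [0, 0, 1, 0, -7], [0, 0, 0, 1, 5]]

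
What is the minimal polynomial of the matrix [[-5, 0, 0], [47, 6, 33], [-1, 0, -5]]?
m_A(x) = (x - 6)(x + 5)^2

The characteristic polynomial factors as (x - 6)(x + 5)^2. The minimal polynomial is ∏(x - λ)^{k_λ} where k_λ is the size of the largest Jordan block at λ.

For λ = -5: rank(A + 5I) = 2, and the largest Jordan block has size 2 (the smallest k with rank((A + 5I)^k) = rank((A + 5I)^(k+1))).
For λ = 6: rank(A - 6I) = 2, and the largest Jordan block has size 1 (the smallest k with rank((A - 6I)^k) = rank((A - 6I)^(k+1))).

So m_A(x) = (x - 6)(x + 5)^2.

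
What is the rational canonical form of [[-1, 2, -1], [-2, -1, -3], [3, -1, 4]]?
The invariant factors of A (the non-unit diagonal entries of the Smith normal form of xI - A over ℚ[x]) are x(x - 3)(x + 1), each dividing the next. The characteristic polynomial is their product, x(x - 3)(x + 1).

The rational canonical form is the block-diagonal matrix of companion matrices C(f_i):
R = [[0, 0, 0], [1, 0, 3], [0, 1, 2]].

R = [[0, 0, 0], [1, 0, 3], [0, 1, 2]]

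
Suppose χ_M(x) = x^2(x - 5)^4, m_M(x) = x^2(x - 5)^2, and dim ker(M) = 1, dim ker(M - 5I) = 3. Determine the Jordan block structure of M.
λ = 0: algebraic multiplicity 2 (exponent in χ_M), largest block size 2 (exponent in m_M), 1 block (geometric multiplicity). This forces block sizes [2].
λ = 5: algebraic multiplicity 4 (exponent in χ_M), largest block size 2 (exponent in m_M), 3 blocks (geometric multiplicity). These force block sizes [2, 1, 1].

Jordan blocks: (0, 2), (5, 2), (5, 1), (5, 1)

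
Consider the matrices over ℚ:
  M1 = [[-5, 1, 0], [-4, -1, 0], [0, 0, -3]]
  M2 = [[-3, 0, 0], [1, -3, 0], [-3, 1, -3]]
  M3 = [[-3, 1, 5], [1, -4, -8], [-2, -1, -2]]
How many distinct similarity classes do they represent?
2 classes: {M1}, {M2, M3}

Characteristic polynomials: χ_{M1} = (x + 3)^3, χ_{M2} = (x + 3)^3, χ_{M3} = (x + 3)^3.

{M1}: invariant factors x + 3, (x + 3)^2.

{M2, M3}: invariant factors (x + 3)^3.

Matrices are similar if and only if their invariant-factor lists agree; the partition into similarity classes is {M1}, {M2, M3}.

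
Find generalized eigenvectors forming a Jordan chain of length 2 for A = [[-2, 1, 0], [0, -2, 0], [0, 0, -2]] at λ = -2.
v_1 = [[1, 1, -2]]^T, v_2 = [[1, 0, 0]]^T

We seek v_1 ∈ ker((A + 2I)^2) \ ker(A + 2I), then set v_{i+1} = (A + 2I) v_i.

One such chain is v_1 = [[1, 1, -2]]^T, v_2 = [[1, 0, 0]]^T. Check: (A + 2I) v_2 = [[0, 0, 0]]^T = 0.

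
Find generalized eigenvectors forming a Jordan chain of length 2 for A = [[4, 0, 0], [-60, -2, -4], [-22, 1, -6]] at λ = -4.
We seek v_1 ∈ ker((A + 4I)^2) \ ker(A + 4I), then set v_{i+1} = (A + 4I) v_i.

One such chain is v_1 = [[0, 5, 2]]^T, v_2 = [[0, 2, 1]]^T. Check: (A + 4I) v_2 = [[0, 0, 0]]^T = 0.

v_1 = [[0, 5, 2]]^T, v_2 = [[0, 2, 1]]^T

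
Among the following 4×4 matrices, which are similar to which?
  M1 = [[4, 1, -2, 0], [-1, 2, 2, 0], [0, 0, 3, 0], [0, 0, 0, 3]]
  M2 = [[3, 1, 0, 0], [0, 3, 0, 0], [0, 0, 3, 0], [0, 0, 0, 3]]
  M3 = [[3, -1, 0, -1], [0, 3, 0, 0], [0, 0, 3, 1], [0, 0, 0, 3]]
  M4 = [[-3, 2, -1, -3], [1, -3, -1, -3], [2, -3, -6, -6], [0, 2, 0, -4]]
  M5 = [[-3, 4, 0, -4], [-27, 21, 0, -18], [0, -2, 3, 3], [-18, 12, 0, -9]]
3 classes: {M1, M2}, {M3, M5}, {M4}

Characteristic polynomials: χ_{M1} = (x - 3)^4, χ_{M2} = (x - 3)^4, χ_{M3} = (x - 3)^4, χ_{M4} = (x + 4)^4, χ_{M5} = (x - 3)^4.

{M1, M2}: invariant factors x - 3, x - 3, (x - 3)^2.

{M3, M5}: invariant factors (x - 3)^2, (x - 3)^2.

{M4}: invariant factors x + 4, (x + 4)^3.

Matrices are similar if and only if their invariant-factor lists agree; the partition into similarity classes is {M1, M2}, {M3, M5}, {M4}.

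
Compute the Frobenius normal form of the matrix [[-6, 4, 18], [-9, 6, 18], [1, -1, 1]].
R = [[0, 0, 18], [1, 0, 0], [0, 1, 1]]

The invariant factors of A (the non-unit diagonal entries of the Smith normal form of xI - A over ℚ[x]) are (x - 3)(x^2 + 2x + 6), each dividing the next. The characteristic polynomial is their product, (x - 3)(x^2 + 2x + 6).

The rational canonical form is the block-diagonal matrix of companion matrices C(f_i):
R = [[0, 0, 18], [1, 0, 0], [0, 1, 1]].

Note the characteristic polynomial does not split into linear factors over ℚ, so A has no Jordan form over ℚ; the rational canonical form exists over any field.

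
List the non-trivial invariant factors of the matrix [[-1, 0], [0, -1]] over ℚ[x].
The Jordan structure of A has elementary divisors (x + 1), (x + 1). Arranging the block sizes at each eigenvalue in decreasing order and taking row products gives the invariant factors.

Invariant factors (smallest first, each dividing the next): x + 1, x + 1.

Check: the last factor x + 1 is the minimal polynomial, and the product (x + 1)^2 is the characteristic polynomial.

x + 1, x + 1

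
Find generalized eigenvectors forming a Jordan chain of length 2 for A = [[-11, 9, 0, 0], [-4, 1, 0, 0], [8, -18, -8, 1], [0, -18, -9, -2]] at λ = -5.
We seek v_1 ∈ ker((A + 5I)^2) \ ker(A + 5I), then set v_{i+1} = (A + 5I) v_i.

One such chain is v_1 = [[1, 1, -2, -2]]^T, v_2 = [[3, 2, -6, -6]]^T. Check: (A + 5I) v_2 = [[0, 0, 0, 0]]^T = 0.

v_1 = [[1, 1, -2, -2]]^T, v_2 = [[3, 2, -6, -6]]^T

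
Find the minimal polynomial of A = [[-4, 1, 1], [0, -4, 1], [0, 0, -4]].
m_A(x) = (x + 4)^3

The characteristic polynomial factors as (x + 4)^3. The minimal polynomial is ∏(x - λ)^{k_λ} where k_λ is the size of the largest Jordan block at λ.

For λ = -4: rank(A + 4I) = 2, and the largest Jordan block has size 3 (the smallest k with rank((A + 4I)^k) = rank((A + 4I)^(k+1))).

So m_A(x) = (x + 4)^3.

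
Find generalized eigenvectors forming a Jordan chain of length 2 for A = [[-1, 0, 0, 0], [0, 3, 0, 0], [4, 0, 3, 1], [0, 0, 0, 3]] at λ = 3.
v_1 = [[0, 4, -7, 1]]^T, v_2 = [[0, 0, 1, 0]]^T

We seek v_1 ∈ ker((A - 3I)^2) \ ker(A - 3I), then set v_{i+1} = (A - 3I) v_i.

One such chain is v_1 = [[0, 4, -7, 1]]^T, v_2 = [[0, 0, 1, 0]]^T. Check: (A - 3I) v_2 = [[0, 0, 0, 0]]^T = 0.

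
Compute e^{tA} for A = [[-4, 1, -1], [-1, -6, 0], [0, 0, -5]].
A has Jordan form J = [[-5, 1, 0], [0, -5, 1], [0, 0, -5]] with A = PJP^{-1}, so e^{tA} = P e^{tJ} P^{-1}.

For a Jordan block J_k(λ), e^{tJ_k(λ)} = e^{λt} · (I + tN + t^2 N^2/2! + ... + t^{k-1} N^{k-1}/(k-1)!) where N is the nilpotent superdiagonal part.

Assembling the blocks and conjugating back gives the entries of e^{tA} as shown above.

e^{tA} = [[(t + 1)*e^{-5*t}, t*e^{-5*t}, t*(-t - 2)*e^{-5*t}/2], [-t*e^{-5*t}, (1 - t)*e^{-5*t}, t^2*e^{-5*t}/2], [0, 0, e^{-5*t}]]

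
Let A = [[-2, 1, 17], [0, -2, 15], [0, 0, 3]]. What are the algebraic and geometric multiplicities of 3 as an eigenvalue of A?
algebraic multiplicity 1, geometric multiplicity 1

The characteristic polynomial is (x - 3)(x + 2)^2, so the factor x - 3 appears with exponent 1: the algebraic multiplicity is 1.

rank(A - 3I) = 2, so the eigenspace has dimension 3 - 2 = 1: the geometric multiplicity is 1.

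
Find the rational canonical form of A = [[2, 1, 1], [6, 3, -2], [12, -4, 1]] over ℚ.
The invariant factors of A (the non-unit diagonal entries of the Smith normal form of xI - A over ℚ[x]) are x - 5, (x - 5)(x + 4), each dividing the next. The characteristic polynomial is their product, (x - 5)^2(x + 4).

The rational canonical form is the block-diagonal matrix of companion matrices C(f_i):
R = [[5, 0, 0], [0, 0, 20], [0, 1, 1]].

R = [[5, 0, 0], [0, 0, 20], [0, 1, 1]]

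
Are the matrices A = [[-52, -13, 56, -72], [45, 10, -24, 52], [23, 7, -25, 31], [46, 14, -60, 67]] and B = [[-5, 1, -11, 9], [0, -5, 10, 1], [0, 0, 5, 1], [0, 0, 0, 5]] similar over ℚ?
Two matrices over a field are similar if and only if they have the same invariant factors.

Both A and B have characteristic polynomial (x - 5)^2(x + 5)^2 and minimal polynomial (x - 5)^2(x + 5)^2. Computing further, both have invariant factors (x - 5)^2(x + 5)^2. Hence A and B are similar.

Yes.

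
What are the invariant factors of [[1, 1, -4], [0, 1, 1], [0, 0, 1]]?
(x - 1)^3

The Jordan structure of A has elementary divisors (x - 1)^3. Arranging the block sizes at each eigenvalue in decreasing order and taking row products gives the invariant factors.

Invariant factors (smallest first, each dividing the next): (x - 1)^3.

Check: the last factor (x - 1)^3 is the minimal polynomial, and the product (x - 1)^3 is the characteristic polynomial.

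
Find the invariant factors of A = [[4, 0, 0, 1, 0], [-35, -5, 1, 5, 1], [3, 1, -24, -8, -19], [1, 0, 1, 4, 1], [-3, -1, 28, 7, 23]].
(x - 4)^3(x + 5)^2

The Jordan structure of A has elementary divisors (x + 5)^2, (x - 4)^3. Arranging the block sizes at each eigenvalue in decreasing order and taking row products gives the invariant factors.

Invariant factors (smallest first, each dividing the next): (x - 4)^3(x + 5)^2.

Check: the last factor (x - 4)^3(x + 5)^2 is the minimal polynomial, and the product (x - 4)^3(x + 5)^2 is the characteristic polynomial.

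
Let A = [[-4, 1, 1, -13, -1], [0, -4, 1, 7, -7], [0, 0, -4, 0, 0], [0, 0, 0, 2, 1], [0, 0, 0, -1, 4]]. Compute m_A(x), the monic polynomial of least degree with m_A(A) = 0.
The characteristic polynomial factors as (x - 3)^2(x + 4)^3. The minimal polynomial is ∏(x - λ)^{k_λ} where k_λ is the size of the largest Jordan block at λ.

For λ = -4: rank(A + 4I) = 4, and the largest Jordan block has size 3 (the smallest k with rank((A + 4I)^k) = rank((A + 4I)^(k+1))).
For λ = 3: rank(A - 3I) = 4, and the largest Jordan block has size 2 (the smallest k with rank((A - 3I)^k) = rank((A - 3I)^(k+1))).

So m_A(x) = (x - 3)^2(x + 4)^3.

m_A(x) = (x - 3)^2(x + 4)^3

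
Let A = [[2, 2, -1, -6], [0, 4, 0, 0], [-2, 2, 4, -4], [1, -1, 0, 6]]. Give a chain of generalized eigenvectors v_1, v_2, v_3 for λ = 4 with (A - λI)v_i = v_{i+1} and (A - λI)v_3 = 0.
v_1 = [[1, 0, 3, -1]]^T, v_2 = [[1, 0, 2, -1]]^T, v_3 = [[2, 0, 2, -1]]^T

We seek v_1 ∈ ker((A - 4I)^3) \ ker((A - 4I)^2), then set v_{i+1} = (A - 4I) v_i.

One such chain is v_1 = [[1, 0, 3, -1]]^T, v_2 = [[1, 0, 2, -1]]^T, v_3 = [[2, 0, 2, -1]]^T. Check: (A - 4I) v_3 = [[0, 0, 0, 0]]^T = 0.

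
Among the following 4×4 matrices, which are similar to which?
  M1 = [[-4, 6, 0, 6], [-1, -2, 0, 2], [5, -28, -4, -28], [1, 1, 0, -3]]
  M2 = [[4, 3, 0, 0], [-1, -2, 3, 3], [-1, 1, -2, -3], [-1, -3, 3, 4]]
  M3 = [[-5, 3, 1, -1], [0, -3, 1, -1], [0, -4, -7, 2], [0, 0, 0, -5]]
3 classes: {M1}, {M2}, {M3}

Characteristic polynomials: χ_{M1} = (x + 1)(x + 4)^3, χ_{M2} = (x - 1)^4, χ_{M3} = (x + 5)^4.

{M1}: invariant factors x + 4, (x + 1)(x + 4)^2.

{M2}: invariant factors x - 1, (x - 1)^3.

{M3}: invariant factors x + 5, (x + 5)^3.

Matrices are similar if and only if their invariant-factor lists agree; the partition into similarity classes is {M1}, {M2}, {M3}.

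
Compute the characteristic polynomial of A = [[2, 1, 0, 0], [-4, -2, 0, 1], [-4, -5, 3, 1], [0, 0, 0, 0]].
χ_A(x) = x^3(x - 3)

xI - A = [[x - 2, -1, 0, 0], [4, x + 2, 0, -1], [4, 5, x - 3, -1], [0, 0, 0, x]].

Expanding det(xI - A) along the first row:
det(xI - A) = + (x - 2)·det([[x + 2, 0, -1], [5, x - 3, -1], [0, 0, x]]) - (-1)·det([[4, 0, -1], [4, x - 3, -1], [0, 0, x]]) + (0)·det([[4, x + 2, -1], [4, 5, -1], [0, 0, x]]) - (0)·det([[4, x + 2, 0], [4, 5, x - 3], [0, 0, 0]]).

Evaluating gives χ_A(x) = x^4 - 3x^3 = x^3(x - 3).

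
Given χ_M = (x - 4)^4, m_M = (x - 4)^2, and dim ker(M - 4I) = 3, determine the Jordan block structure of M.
Jordan blocks: (4, 2), (4, 1), (4, 1)

λ = 4: algebraic multiplicity 4 (exponent in χ_M), largest block size 2 (exponent in m_M), 3 blocks (geometric multiplicity). These force block sizes [2, 1, 1].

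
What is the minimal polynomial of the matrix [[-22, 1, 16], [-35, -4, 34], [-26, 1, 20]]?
The characteristic polynomial factors as (x - 4)(x + 5)^2. The minimal polynomial is ∏(x - λ)^{k_λ} where k_λ is the size of the largest Jordan block at λ.

For λ = -5: rank(A + 5I) = 2, and the largest Jordan block has size 2 (the smallest k with rank((A + 5I)^k) = rank((A + 5I)^(k+1))).
For λ = 4: rank(A - 4I) = 2, and the largest Jordan block has size 1 (the smallest k with rank((A - 4I)^k) = rank((A - 4I)^(k+1))).

So m_A(x) = (x - 4)(x + 5)^2.

m_A(x) = (x - 4)(x + 5)^2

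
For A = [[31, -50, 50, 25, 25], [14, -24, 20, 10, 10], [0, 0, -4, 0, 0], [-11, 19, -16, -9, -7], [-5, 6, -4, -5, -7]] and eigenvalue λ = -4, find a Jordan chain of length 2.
v_1 = [[2, 1, 0, -1, 0]]^T, v_2 = [[-5, -2, 0, 2, 1]]^T

We seek v_1 ∈ ker((A + 4I)^2) \ ker(A + 4I), then set v_{i+1} = (A + 4I) v_i.

One such chain is v_1 = [[2, 1, 0, -1, 0]]^T, v_2 = [[-5, -2, 0, 2, 1]]^T. Check: (A + 4I) v_2 = [[0, 0, 0, 0, 0]]^T = 0.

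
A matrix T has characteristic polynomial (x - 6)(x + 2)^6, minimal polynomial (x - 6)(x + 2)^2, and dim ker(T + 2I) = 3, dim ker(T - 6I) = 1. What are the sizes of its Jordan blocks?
Jordan blocks: (-2, 2), (-2, 2), (-2, 2), (6, 1)

λ = -2: algebraic multiplicity 6 (exponent in χ_T), largest block size 2 (exponent in m_T), 3 blocks (geometric multiplicity). These force block sizes [2, 2, 2].
λ = 6: algebraic multiplicity 1 (exponent in χ_T), largest block size 1 (exponent in m_T), 1 block (geometric multiplicity). This forces block sizes [1].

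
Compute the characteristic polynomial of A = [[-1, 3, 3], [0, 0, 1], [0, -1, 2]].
χ_A(x) = (x - 1)^2(x + 1)

xI - A = [[x + 1, -3, -3], [0, x, -1], [0, 1, x - 2]].

Expanding det(xI - A) along the first row:
det(xI - A) = + (x + 1)·det([[x, -1], [1, x - 2]]) - (-3)·det([[0, -1], [0, x - 2]]) + (-3)·det([[0, x], [0, 1]]).

Evaluating gives χ_A(x) = x^3 - x^2 - x + 1 = (x - 1)^2(x + 1).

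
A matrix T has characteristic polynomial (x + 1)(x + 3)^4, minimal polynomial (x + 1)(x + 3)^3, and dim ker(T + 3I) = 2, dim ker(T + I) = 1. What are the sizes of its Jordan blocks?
λ = -3: algebraic multiplicity 4 (exponent in χ_T), largest block size 3 (exponent in m_T), 2 blocks (geometric multiplicity). These force block sizes [3, 1].
λ = -1: algebraic multiplicity 1 (exponent in χ_T), largest block size 1 (exponent in m_T), 1 block (geometric multiplicity). This forces block sizes [1].

Jordan blocks: (-3, 3), (-3, 1), (-1, 1)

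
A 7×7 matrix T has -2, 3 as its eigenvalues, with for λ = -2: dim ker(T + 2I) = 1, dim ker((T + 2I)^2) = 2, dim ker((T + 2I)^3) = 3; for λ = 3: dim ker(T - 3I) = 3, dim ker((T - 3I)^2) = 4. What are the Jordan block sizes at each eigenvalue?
λ = -2: successive nullity increments [1, 1, 1] count blocks of size ≥ k; block sizes are [3].
λ = 3: successive nullity increments [3, 1] count blocks of size ≥ k; block sizes are [2, 1, 1].

Jordan blocks: (-2, 3), (3, 2), (3, 1), (3, 1)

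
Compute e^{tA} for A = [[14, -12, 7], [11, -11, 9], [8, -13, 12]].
A has Jordan form J = [[5, 1, 0], [0, 5, 1], [0, 0, 5]] with A = PJP^{-1}, so e^{tA} = P e^{tJ} P^{-1}.

For a Jordan block J_k(λ), e^{tJ_k(λ)} = e^{λt} · (I + tN + t^2 N^2/2! + ... + t^{k-1} N^{k-1}/(k-1)!) where N is the nilpotent superdiagonal part.

Assembling the blocks and conjugating back gives the entries of e^{tA} as shown above.

e^{tA} = [[(5*t^2 + 18*t + 2)*e^{5*t}/2, t*(-7*t - 24)*e^{5*t}/2, t*(2*t + 7)*e^{5*t}], [t*(22 - 5*t)*e^{5*t}/2, (7*t^2 - 32*t + 2)*e^{5*t}/2, t*(9 - 2*t)*e^{5*t}], [t*(16 - 15*t)*e^{5*t}/2, t*(21*t - 26)*e^{5*t}/2, (-6*t^2 + 7*t + 1)*e^{5*t}]]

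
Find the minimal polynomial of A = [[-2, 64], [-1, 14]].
m_A(x) = (x - 6)^2

The characteristic polynomial factors as (x - 6)^2. The minimal polynomial is ∏(x - λ)^{k_λ} where k_λ is the size of the largest Jordan block at λ.

For λ = 6: rank(A - 6I) = 1, and the largest Jordan block has size 2 (the smallest k with rank((A - 6I)^k) = rank((A - 6I)^(k+1))).

So m_A(x) = (x - 6)^2.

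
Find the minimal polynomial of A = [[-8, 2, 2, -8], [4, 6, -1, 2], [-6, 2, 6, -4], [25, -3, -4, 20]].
m_A(x) = (x - 6)^3

The characteristic polynomial factors as (x - 6)^4. The minimal polynomial is ∏(x - λ)^{k_λ} where k_λ is the size of the largest Jordan block at λ.

For λ = 6: rank(A - 6I) = 2, and the largest Jordan block has size 3 (the smallest k with rank((A - 6I)^k) = rank((A - 6I)^(k+1))).

So m_A(x) = (x - 6)^3.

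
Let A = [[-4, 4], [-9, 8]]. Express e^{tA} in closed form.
A has Jordan form J = [[2, 1], [0, 2]] with A = PJP^{-1}, so e^{tA} = P e^{tJ} P^{-1}.

For a Jordan block J_k(λ), e^{tJ_k(λ)} = e^{λt} · (I + tN + t^2 N^2/2! + ... + t^{k-1} N^{k-1}/(k-1)!) where N is the nilpotent superdiagonal part.

Assembling the blocks and conjugating back gives the entries of e^{tA} as shown above.

e^{tA} = [[(1 - 6*t)*e^{2*t}, 4*t*e^{2*t}], [-9*t*e^{2*t}, (6*t + 1)*e^{2*t}]]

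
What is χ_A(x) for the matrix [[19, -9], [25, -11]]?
xI - A = [[x - 19, 9], [-25, x + 11]].

Expanding det(xI - A) along the first row:
det(xI - A) = + (x - 19)·det([[x + 11]]) - (9)·det([[-25]]).

Evaluating gives χ_A(x) = x^2 - 8x + 16 = (x - 4)^2.

χ_A(x) = (x - 4)^2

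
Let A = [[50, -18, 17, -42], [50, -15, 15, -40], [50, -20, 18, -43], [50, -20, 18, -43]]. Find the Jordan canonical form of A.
J = [[0, 1, 0, 0], [0, 0, 0, 0], [0, 0, 5, 1], [0, 0, 0, 5]]

The characteristic polynomial is det(xI - A) = x^2(x - 5)^2, so the eigenvalues are 0 (algebraic multiplicity 2), 5 (algebraic multiplicity 2).

For λ = 0: rank(A) = 3, rank(A^2) = 2. The eigenspace has dimension 4 - 3 = 1, so there is 1 Jordan block; the rank sequence gives block sizes [2].

For λ = 5: rank(A - 5I) = 3, rank((A - 5I)^2) = 2. The eigenspace has dimension 4 - 3 = 1, so there is 1 Jordan block; the rank sequence gives block sizes [2].

Assembling the blocks gives the Jordan form J above.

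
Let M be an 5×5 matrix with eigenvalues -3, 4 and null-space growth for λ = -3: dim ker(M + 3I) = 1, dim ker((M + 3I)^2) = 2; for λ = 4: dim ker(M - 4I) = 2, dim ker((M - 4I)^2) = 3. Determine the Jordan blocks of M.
λ = -3: successive nullity increments [1, 1] count blocks of size ≥ k; block sizes are [2].
λ = 4: successive nullity increments [2, 1] count blocks of size ≥ k; block sizes are [2, 1].

Jordan blocks: (-3, 2), (4, 2), (4, 1)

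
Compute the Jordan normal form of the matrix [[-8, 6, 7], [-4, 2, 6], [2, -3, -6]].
J = [[-4, 1, 0], [0, -4, 1], [0, 0, -4]]

The characteristic polynomial is det(xI - A) = (x + 4)^3, so the eigenvalues are -4 (algebraic multiplicity 3).

For λ = -4: rank(A + 4I) = 2, rank((A + 4I)^2) = 1, rank((A + 4I)^3) = 0. The eigenspace has dimension 3 - 2 = 1, so there is 1 Jordan block; the rank sequence gives block sizes [3].

Assembling the blocks gives the Jordan form J above.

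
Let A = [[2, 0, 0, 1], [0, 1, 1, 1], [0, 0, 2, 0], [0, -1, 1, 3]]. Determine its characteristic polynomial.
χ_A(x) = (x - 2)^4

xI - A = [[x - 2, 0, 0, -1], [0, x - 1, -1, -1], [0, 0, x - 2, 0], [0, 1, -1, x - 3]].

Expanding det(xI - A) along the first row:
det(xI - A) = + (x - 2)·det([[x - 1, -1, -1], [0, x - 2, 0], [1, -1, x - 3]]) - (0)·det([[0, -1, -1], [0, x - 2, 0], [0, -1, x - 3]]) + (0)·det([[0, x - 1, -1], [0, 0, 0], [0, 1, x - 3]]) - (-1)·det([[0, x - 1, -1], [0, 0, x - 2], [0, 1, -1]]).

Evaluating gives χ_A(x) = x^4 - 8x^3 + 24x^2 - 32x + 16 = (x - 2)^4.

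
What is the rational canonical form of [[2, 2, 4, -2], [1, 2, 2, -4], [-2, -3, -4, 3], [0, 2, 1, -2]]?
The invariant factors of A (the non-unit diagonal entries of the Smith normal form of xI - A over ℚ[x]) are (x^2 + x + 2)^2, each dividing the next. The characteristic polynomial is their product, (x^2 + x + 2)^2.

The rational canonical form is the block-diagonal matrix of companion matrices C(f_i):
R = [[0, 0, 0, -4], [1, 0, 0, -4], [0, 1, 0, -5], [0, 0, 1, -2]].

Note the characteristic polynomial does not split into linear factors over ℚ, so A has no Jordan form over ℚ; the rational canonical form exists over any field.

R = [[0, 0, 0, -4], [1, 0, 0, -4], [0, 1, 0, -5], [0, 0, 1, -2]]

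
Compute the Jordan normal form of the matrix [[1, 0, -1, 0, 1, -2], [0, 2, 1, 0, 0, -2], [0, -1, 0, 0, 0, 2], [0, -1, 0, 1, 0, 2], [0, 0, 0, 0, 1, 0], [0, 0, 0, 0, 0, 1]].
The characteristic polynomial is det(xI - A) = (x - 1)^6, so the eigenvalues are 1 (algebraic multiplicity 6).

For λ = 1: rank(A - I) = 3, rank((A - I)^2) = 1, rank((A - I)^3) = 0. The eigenspace has dimension 6 - 3 = 3, so there are 3 Jordan blocks; the rank sequence gives block sizes [3, 2, 1].

Assembling the blocks gives the Jordan form J above.

J = [[1, 1, 0, 0, 0, 0], [0, 1, 1, 0, 0, 0], [0, 0, 1, 0, 0, 0], [0, 0, 0, 1, 1, 0], [0, 0, 0, 0, 1, 0], [0, 0, 0, 0, 0, 1]]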